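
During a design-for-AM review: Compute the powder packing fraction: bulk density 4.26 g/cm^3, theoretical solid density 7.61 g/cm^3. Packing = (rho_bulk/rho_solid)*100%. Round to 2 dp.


Packing = (4.26/7.61)*100 = 55.98 %


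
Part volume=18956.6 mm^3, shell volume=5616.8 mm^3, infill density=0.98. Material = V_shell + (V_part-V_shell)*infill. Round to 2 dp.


V_infill = (18956.6 - 5616.8) * 0.98 = 13073.0
V_total = 5616.8 + 13073.0 = 18689.8 mm^3


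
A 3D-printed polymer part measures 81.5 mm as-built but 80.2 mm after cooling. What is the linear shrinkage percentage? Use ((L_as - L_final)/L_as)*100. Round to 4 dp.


Shrinkage = ((81.5-80.2)/81.5)*100 = 1.5951 %


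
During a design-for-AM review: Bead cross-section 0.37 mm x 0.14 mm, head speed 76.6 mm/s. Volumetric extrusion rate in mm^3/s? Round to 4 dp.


Rate = 0.37 * 0.14 * 76.6 = 3.9679 mm^3/s


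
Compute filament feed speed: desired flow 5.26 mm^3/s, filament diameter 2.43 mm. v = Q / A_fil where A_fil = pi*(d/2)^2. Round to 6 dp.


A = pi*(2.43/2)^2 = 4.637698
v = 5.26 / 4.637698 = 1.134183 mm/s


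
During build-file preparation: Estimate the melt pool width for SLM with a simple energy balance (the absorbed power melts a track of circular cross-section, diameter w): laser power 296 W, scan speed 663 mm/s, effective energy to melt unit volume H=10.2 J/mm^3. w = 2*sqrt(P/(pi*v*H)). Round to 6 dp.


w = 2*sqrt(296/(pi*663*10.2)) = 0.236072 mm


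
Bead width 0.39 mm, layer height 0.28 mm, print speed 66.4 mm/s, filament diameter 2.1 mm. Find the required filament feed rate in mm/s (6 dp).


Q = 0.39 * 0.28 * 66.4 = 7.25088 mm^3/s
A_fil = pi*(2.1/2)^2 = 3.4636059 mm^2
v_feed = 7.25088 / 3.4636059 = 2.093448 mm/s


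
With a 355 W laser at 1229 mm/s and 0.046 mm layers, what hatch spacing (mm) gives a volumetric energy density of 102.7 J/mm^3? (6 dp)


h = 355 / (102.7*1229*0.046) = 0.061143 mm


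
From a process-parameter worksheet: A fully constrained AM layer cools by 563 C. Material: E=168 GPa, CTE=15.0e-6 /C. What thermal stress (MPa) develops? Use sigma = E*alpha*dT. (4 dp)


sigma = 168*1000 * 15.0e-6 * 563 = 1418.76 MPa


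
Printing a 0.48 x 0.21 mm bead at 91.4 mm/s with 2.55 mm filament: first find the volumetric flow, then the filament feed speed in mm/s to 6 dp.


Q = 0.48 * 0.21 * 91.4 = 9.21312 mm^3/s
A_fil = pi*(2.55/2)^2 = 5.10705156 mm^2
v_feed = 9.21312 / 5.10705156 = 1.804 mm/s


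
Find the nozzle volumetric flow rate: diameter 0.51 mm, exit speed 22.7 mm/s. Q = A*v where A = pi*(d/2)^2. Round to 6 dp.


A = pi*(0.51/2)^2 = 0.20428206 mm^2
Q = 0.20428206 * 22.7 = 4.637203 mm^3/s


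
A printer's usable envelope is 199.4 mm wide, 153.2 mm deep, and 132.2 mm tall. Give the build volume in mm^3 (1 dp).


V = 199.4 * 153.2 * 132.2 = 4038456.2 mm^3


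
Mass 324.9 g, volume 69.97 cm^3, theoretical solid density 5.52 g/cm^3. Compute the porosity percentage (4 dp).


rho_part = 324.9 / 69.97 = 4.64341861 g/cm^3
Porosity = (1 - 4.64341861/5.52)*100 = 15.8801 %


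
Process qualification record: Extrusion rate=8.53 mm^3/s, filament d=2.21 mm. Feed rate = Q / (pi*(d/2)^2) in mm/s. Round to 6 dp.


A = pi*(2.21/2)^2 = 3.835963
v = 8.53 / 3.835963 = 2.223692 mm/s


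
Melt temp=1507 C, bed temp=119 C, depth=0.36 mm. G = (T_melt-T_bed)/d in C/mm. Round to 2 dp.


G = (1507-119)/0.36 = 3855.56 C/mm


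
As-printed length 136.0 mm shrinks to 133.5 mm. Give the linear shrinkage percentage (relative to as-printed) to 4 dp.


Shrinkage = ((136.0-133.5)/136.0)*100 = 1.8382 %


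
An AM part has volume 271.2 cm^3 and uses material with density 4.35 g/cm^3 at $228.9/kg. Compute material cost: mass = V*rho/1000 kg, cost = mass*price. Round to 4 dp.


Mass = 271.2*4.35/1000 = 1.17972 kg
Cost = 1.17972 * 228.9 = 270.0379 $


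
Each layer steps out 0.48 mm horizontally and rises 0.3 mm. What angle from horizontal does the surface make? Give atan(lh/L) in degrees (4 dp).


angle = atan(0.3/0.48) = 32.0054 degrees


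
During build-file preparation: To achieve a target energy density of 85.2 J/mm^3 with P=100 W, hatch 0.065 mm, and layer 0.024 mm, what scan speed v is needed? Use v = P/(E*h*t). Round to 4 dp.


v = 100 / (85.2*0.065*0.024) = 752.3775 mm/s


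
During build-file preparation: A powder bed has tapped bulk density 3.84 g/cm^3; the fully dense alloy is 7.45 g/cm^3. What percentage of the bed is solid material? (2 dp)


Packing = (3.84/7.45)*100 = 51.54 %


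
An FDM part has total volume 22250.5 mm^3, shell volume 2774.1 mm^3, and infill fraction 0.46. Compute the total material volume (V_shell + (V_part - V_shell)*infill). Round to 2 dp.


V_infill = (22250.5 - 2774.1) * 0.46 = 8959.14
V_total = 2774.1 + 8959.14 = 11733.24 mm^3


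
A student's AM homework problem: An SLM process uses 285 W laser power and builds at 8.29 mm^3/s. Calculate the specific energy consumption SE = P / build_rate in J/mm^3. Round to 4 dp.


SE = 285 / 8.29 = 34.3788 J/mm^3


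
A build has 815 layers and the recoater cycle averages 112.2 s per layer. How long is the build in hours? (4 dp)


t = 815 * 112.2 / 3600 = 25.4008 hrs


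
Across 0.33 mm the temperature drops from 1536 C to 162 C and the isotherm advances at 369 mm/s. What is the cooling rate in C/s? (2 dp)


G = (1536-162)/0.33 = 4163.63636364 C/mm
CR = 4163.63636364 * 369 = 1536381.82 C/s


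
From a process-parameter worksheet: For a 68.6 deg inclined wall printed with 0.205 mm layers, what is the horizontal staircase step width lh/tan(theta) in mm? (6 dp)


step = 0.205 / tan(68.6) = 0.080339 mm


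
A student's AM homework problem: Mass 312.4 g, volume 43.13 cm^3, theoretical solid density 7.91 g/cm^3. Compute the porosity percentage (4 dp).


rho_part = 312.4 / 43.13 = 7.24321818 g/cm^3
Porosity = (1 - 7.24321818/7.91)*100 = 8.4296 %


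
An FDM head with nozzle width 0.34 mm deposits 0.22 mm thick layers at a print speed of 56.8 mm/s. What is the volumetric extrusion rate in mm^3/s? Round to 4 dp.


Rate = 0.34 * 0.22 * 56.8 = 4.2486 mm^3/s


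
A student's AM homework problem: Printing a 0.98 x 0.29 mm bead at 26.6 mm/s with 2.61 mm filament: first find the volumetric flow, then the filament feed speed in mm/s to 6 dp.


Q = 0.98 * 0.29 * 26.6 = 7.55972 mm^3/s
A_fil = pi*(2.61/2)^2 = 5.35021083 mm^2
v_feed = 7.55972 / 5.35021083 = 1.412976 mm/s


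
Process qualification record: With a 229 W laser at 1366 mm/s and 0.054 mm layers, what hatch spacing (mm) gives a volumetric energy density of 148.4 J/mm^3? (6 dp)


h = 229 / (148.4*1366*0.054) = 0.02092 mm


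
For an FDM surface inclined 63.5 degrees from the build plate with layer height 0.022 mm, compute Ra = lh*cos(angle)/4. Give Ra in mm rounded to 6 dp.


Ra = 0.022 * cos(63.5) / 4 = 0.002454 mm


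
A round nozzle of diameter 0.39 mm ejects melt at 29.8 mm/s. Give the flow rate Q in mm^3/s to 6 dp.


A = pi*(0.39/2)^2 = 0.11945906 mm^2
Q = 0.11945906 * 29.8 = 3.55988 mm^3/s


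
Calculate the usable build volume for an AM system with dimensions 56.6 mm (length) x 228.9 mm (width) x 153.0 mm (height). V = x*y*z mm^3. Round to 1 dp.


V = 56.6 * 228.9 * 153.0 = 1982228.2 mm^3


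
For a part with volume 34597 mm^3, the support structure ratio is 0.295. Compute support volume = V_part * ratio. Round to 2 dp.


V_support = 34597 * 0.295 = 10206.12 mm^3


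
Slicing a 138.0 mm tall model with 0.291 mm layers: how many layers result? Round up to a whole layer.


Layers = ceil(138.0/0.291) = 475


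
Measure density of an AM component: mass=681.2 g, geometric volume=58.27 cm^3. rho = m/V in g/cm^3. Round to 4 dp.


rho = 681.2 / 58.27 = 11.6904 g/cm^3


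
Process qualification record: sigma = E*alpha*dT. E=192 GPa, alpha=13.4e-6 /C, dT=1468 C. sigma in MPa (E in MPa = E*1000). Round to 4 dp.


sigma = 192*1000 * 13.4e-6 * 1468 = 3776.8704 MPa


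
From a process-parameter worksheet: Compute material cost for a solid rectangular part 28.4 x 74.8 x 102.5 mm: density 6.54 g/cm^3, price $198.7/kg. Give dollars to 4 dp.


V = 28.4 * 74.8 * 102.5 = 217742.8 mm^3 = 217.7428 cm^3
Mass = 217.7428 * 6.54 / 1000 = 1.42403791 kg
Cost = 1.42403791 * 198.7 = 282.9563 $


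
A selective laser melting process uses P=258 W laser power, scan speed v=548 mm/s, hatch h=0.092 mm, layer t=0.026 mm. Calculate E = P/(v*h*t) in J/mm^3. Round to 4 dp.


E = 258 / (548*0.092*0.026) = 196.824 J/mm^3


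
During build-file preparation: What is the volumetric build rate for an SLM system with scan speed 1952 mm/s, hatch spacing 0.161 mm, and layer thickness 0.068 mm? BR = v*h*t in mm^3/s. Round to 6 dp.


Rate = 1952 * 0.161 * 0.068 = 21.370496 mm^3/s


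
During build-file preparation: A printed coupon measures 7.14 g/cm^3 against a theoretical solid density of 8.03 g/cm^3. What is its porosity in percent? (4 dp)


Porosity = (1-7.14/8.03)*100 = 11.0834 %


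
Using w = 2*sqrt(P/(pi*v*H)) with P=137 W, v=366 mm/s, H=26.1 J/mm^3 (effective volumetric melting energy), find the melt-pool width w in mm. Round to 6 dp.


w = 2*sqrt(137/(pi*366*26.1)) = 0.135131 mm


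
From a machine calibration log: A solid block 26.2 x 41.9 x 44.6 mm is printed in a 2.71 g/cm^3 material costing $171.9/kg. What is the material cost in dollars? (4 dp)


V = 26.2 * 41.9 * 44.6 = 48960.988 mm^3 = 48.960988 cm^3
Mass = 48.960988 * 2.71 / 1000 = 0.13268428 kg
Cost = 0.13268428 * 171.9 = 22.8084 $


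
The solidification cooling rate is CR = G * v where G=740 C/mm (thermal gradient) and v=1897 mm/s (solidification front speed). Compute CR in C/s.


CR = 740 * 1897 = 1403780 C/s


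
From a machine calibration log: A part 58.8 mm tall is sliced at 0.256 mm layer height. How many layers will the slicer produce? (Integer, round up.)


Layers = ceil(58.8/0.256) = 230


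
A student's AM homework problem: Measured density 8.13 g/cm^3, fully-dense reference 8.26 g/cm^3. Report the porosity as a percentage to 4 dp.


Porosity = (1-8.13/8.26)*100 = 1.5738 %


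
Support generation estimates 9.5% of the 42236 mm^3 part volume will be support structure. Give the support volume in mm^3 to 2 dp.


V_support = 42236 * 0.095 = 4012.42 mm^3


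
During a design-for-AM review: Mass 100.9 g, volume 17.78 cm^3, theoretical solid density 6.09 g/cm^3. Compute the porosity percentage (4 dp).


rho_part = 100.9 / 17.78 = 5.67491564 g/cm^3
Porosity = (1 - 5.67491564/6.09)*100 = 6.8158 %


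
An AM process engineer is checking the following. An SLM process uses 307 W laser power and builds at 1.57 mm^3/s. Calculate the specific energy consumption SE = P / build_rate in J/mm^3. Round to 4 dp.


SE = 307 / 1.57 = 195.5414 J/mm^3


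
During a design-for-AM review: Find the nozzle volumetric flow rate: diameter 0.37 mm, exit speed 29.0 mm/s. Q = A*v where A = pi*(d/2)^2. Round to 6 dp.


A = pi*(0.37/2)^2 = 0.10752101 mm^2
Q = 0.10752101 * 29.0 = 3.118109 mm^3/s


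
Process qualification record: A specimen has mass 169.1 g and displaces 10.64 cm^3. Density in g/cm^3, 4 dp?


rho = 169.1 / 10.64 = 15.8929 g/cm^3


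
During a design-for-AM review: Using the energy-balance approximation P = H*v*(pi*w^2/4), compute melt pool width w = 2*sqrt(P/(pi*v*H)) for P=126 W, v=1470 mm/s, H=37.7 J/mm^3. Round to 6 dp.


w = 2*sqrt(126/(pi*1470*37.7)) = 0.053804 mm


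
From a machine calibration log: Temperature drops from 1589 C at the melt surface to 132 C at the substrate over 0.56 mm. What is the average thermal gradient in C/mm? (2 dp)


G = (1589-132)/0.56 = 2601.79 C/mm


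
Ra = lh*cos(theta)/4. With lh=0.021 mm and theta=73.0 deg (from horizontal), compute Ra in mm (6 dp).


Ra = 0.021 * cos(73.0) / 4 = 0.001535 mm


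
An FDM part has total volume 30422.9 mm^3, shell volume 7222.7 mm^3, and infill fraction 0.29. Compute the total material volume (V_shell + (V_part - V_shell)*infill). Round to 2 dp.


V_infill = (30422.9 - 7222.7) * 0.29 = 6728.06
V_total = 7222.7 + 6728.06 = 13950.76 mm^3


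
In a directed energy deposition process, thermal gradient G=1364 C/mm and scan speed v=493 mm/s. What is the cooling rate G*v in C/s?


CR = 1364 * 493 = 672452 C/s


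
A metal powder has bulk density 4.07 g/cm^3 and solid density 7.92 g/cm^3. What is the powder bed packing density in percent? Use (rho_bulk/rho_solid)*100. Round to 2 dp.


Packing = (4.07/7.92)*100 = 51.39 %


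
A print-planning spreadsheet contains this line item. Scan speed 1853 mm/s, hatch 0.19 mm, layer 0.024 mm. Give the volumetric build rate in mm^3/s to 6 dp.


Rate = 1853 * 0.19 * 0.024 = 8.44968 mm^3/s


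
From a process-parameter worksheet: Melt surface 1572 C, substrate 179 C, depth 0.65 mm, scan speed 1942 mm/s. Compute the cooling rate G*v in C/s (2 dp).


G = (1572-179)/0.65 = 2143.07692308 C/mm
CR = 2143.07692308 * 1942 = 4161855.38 C/s


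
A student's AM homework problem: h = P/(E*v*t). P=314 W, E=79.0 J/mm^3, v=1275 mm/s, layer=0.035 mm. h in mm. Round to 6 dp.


h = 314 / (79.0*1275*0.035) = 0.089069 mm


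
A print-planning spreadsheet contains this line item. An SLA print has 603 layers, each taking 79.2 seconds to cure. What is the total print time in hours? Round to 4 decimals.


t = 603 * 79.2 / 3600 = 13.266 hrs


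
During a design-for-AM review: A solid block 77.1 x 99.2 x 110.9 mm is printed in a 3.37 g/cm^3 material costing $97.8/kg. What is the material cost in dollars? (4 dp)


V = 77.1 * 99.2 * 110.9 = 848198.688 mm^3 = 848.198688 cm^3
Mass = 848.198688 * 3.37 / 1000 = 2.85842958 kg
Cost = 2.85842958 * 97.8 = 279.5544 $


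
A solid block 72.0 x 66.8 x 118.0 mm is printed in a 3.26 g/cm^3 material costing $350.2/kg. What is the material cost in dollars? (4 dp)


V = 72.0 * 66.8 * 118.0 = 567532.8 mm^3 = 567.5328 cm^3
Mass = 567.5328 * 3.26 / 1000 = 1.85015693 kg
Cost = 1.85015693 * 350.2 = 647.925 $


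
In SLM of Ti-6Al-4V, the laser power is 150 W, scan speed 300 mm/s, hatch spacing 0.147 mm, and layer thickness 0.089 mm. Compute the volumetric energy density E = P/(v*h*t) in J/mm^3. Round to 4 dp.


E = 150 / (300*0.147*0.089) = 38.2175 J/mm^3


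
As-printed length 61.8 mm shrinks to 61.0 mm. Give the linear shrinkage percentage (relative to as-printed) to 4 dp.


Shrinkage = ((61.8-61.0)/61.8)*100 = 1.2945 %


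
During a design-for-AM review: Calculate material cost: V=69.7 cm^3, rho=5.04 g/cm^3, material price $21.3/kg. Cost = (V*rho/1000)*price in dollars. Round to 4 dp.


Mass = 69.7*5.04/1000 = 0.351288 kg
Cost = 0.351288 * 21.3 = 7.4824 $


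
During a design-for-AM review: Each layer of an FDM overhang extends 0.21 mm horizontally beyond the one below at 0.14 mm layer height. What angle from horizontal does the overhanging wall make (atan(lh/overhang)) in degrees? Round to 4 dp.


angle = atan(0.14/0.21) = 33.6901 degrees


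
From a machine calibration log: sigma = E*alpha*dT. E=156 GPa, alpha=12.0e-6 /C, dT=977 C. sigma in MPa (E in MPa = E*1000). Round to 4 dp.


sigma = 156*1000 * 12.0e-6 * 977 = 1828.944 MPa


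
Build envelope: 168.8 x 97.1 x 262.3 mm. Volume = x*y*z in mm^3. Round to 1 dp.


V = 168.8 * 97.1 * 262.3 = 4299222.9 mm^3


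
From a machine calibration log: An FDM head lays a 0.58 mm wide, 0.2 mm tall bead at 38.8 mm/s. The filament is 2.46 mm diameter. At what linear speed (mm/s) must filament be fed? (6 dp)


Q = 0.58 * 0.2 * 38.8 = 4.5008 mm^3/s
A_fil = pi*(2.46/2)^2 = 4.75291553 mm^2
v_feed = 4.5008 / 4.75291553 = 0.946956 mm/s


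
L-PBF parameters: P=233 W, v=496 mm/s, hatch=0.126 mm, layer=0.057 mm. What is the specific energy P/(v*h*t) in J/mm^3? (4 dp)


Build rate = 496 * 0.126 * 0.057 = 3.562272 mm^3/s
SE = 233 / 3.562272 = 65.4077 J/mm^3


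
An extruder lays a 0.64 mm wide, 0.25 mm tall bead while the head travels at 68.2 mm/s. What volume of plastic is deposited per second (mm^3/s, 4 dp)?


Rate = 0.64 * 0.25 * 68.2 = 10.912 mm^3/s


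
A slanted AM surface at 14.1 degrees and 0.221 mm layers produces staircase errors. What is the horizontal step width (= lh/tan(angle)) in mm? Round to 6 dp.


step = 0.221 / tan(14.1) = 0.879838 mm


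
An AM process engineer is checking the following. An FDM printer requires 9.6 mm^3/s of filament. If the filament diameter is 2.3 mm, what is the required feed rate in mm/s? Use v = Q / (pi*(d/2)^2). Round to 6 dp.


A = pi*(2.3/2)^2 = 4.154756
v = 9.6 / 4.154756 = 2.310605 mm/s


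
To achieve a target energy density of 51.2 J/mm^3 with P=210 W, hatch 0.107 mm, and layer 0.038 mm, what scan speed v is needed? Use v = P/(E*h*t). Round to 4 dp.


v = 210 / (51.2*0.107*0.038) = 1008.7463 mm/s


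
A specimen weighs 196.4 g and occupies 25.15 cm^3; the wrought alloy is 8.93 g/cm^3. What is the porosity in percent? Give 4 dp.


rho_part = 196.4 / 25.15 = 7.80914513 g/cm^3
Porosity = (1 - 7.80914513/8.93)*100 = 12.5516 %


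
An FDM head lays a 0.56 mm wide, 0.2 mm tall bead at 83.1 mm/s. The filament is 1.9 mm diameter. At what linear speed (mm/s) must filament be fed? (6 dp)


Q = 0.56 * 0.2 * 83.1 = 9.3072 mm^3/s
A_fil = pi*(1.9/2)^2 = 2.83528737 mm^2
v_feed = 9.3072 / 2.83528737 = 3.28263 mm/s


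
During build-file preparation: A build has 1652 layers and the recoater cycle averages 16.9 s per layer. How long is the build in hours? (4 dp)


t = 1652 * 16.9 / 3600 = 7.7552 hrs


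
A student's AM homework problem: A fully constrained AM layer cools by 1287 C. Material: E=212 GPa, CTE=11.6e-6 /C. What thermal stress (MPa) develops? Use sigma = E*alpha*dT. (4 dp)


sigma = 212*1000 * 11.6e-6 * 1287 = 3164.9904 MPa


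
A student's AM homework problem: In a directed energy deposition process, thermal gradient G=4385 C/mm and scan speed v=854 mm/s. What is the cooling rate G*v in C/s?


CR = 4385 * 854 = 3744790 C/s


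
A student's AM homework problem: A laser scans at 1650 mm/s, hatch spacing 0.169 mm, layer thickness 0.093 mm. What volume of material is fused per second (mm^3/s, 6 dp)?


Rate = 1650 * 0.169 * 0.093 = 25.93305 mm^3/s


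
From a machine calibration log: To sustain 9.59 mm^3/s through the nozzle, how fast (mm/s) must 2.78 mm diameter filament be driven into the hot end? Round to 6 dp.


A = pi*(2.78/2)^2 = 6.069871
v = 9.59 / 6.069871 = 1.579935 mm/s


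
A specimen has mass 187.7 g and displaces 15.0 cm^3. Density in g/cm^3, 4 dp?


rho = 187.7 / 15.0 = 12.5133 g/cm^3


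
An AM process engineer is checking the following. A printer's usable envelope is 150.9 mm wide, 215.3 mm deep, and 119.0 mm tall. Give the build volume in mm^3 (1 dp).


V = 150.9 * 215.3 * 119.0 = 3866163.6 mm^3


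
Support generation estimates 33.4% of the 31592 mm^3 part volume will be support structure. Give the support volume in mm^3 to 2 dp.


V_support = 31592 * 0.334 = 10551.73 mm^3


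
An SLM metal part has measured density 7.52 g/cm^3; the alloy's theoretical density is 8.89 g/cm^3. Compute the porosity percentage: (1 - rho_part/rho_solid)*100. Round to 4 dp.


Porosity = (1-7.52/8.89)*100 = 15.4106 %


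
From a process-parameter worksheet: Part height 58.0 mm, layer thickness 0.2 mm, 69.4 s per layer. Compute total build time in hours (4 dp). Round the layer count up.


Layers = ceil(58.0/0.2) = 290
t = 290 * 69.4 / 3600 = 5.5906 hrs


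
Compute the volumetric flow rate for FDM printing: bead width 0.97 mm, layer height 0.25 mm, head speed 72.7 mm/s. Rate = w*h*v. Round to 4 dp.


Rate = 0.97 * 0.25 * 72.7 = 17.6298 mm^3/s


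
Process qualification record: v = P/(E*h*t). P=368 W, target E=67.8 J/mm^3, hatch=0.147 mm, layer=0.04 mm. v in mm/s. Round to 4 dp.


v = 368 / (67.8*0.147*0.04) = 923.0831 mm/s


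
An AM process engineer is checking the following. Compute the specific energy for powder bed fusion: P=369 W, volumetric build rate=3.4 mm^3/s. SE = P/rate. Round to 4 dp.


SE = 369 / 3.4 = 108.5294 J/mm^3


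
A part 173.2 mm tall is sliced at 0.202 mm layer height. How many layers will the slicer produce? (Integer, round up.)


Layers = ceil(173.2/0.202) = 858


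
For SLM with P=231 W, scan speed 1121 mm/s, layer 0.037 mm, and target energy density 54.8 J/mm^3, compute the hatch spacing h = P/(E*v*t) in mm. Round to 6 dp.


h = 231 / (54.8*1121*0.037) = 0.101631 mm


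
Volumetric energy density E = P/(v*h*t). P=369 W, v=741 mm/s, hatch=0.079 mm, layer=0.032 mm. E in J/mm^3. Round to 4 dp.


E = 369 / (741*0.079*0.032) = 196.9841 J/mm^3


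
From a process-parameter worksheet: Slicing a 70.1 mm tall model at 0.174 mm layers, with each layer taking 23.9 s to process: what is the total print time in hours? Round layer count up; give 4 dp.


Layers = ceil(70.1/0.174) = 403
t = 403 * 23.9 / 3600 = 2.6755 hrs


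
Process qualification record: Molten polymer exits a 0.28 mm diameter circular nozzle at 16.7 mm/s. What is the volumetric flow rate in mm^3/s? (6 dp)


A = pi*(0.28/2)^2 = 0.06157522 mm^2
Q = 0.06157522 * 16.7 = 1.028306 mm^3/s


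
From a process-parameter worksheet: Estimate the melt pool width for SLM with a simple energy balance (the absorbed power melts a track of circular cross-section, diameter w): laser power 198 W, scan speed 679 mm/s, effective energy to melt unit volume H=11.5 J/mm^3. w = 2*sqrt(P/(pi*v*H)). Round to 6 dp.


w = 2*sqrt(198/(pi*679*11.5)) = 0.179682 mm


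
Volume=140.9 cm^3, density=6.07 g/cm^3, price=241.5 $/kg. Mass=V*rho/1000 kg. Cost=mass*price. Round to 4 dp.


Mass = 140.9*6.07/1000 = 0.855263 kg
Cost = 0.855263 * 241.5 = 206.546 $


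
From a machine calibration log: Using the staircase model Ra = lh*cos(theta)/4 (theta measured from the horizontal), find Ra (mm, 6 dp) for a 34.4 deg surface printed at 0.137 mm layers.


Ra = 0.137 * cos(34.4) / 4 = 0.02826 mm


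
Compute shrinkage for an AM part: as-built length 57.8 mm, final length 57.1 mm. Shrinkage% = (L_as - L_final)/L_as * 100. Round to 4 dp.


Shrinkage = ((57.8-57.1)/57.8)*100 = 1.2111 %


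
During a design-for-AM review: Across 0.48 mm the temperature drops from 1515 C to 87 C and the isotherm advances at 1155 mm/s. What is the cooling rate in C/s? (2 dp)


G = (1515-87)/0.48 = 2975.0 C/mm
CR = 2975.0 * 1155 = 3436125.0 C/s


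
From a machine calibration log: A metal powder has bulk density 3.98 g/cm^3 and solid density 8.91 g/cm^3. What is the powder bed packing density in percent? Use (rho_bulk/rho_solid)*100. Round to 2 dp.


Packing = (3.98/8.91)*100 = 44.67 %


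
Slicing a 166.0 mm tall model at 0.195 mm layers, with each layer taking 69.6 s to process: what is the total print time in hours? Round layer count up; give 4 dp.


Layers = ceil(166.0/0.195) = 852
t = 852 * 69.6 / 3600 = 16.472 hrs


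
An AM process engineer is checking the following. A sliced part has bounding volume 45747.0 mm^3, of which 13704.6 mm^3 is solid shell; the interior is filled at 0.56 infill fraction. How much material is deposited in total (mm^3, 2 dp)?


V_infill = (45747.0 - 13704.6) * 0.56 = 17943.74
V_total = 13704.6 + 17943.74 = 31648.34 mm^3


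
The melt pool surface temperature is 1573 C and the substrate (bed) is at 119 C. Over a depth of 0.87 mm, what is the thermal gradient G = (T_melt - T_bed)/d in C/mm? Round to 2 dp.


G = (1573-119)/0.87 = 1671.26 C/mm


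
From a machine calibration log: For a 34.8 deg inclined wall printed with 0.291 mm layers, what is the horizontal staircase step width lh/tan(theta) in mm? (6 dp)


step = 0.291 / tan(34.8) = 0.418694 mm


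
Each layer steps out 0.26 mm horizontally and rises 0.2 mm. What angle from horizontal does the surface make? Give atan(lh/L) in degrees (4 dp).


angle = atan(0.2/0.26) = 37.5686 degrees


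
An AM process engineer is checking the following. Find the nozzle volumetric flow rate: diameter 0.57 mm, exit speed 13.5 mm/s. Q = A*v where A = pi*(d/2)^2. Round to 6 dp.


A = pi*(0.57/2)^2 = 0.25517586 mm^2
Q = 0.25517586 * 13.5 = 3.444874 mm^3/s


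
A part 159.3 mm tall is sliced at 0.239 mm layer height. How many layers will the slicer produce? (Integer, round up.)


Layers = ceil(159.3/0.239) = 667


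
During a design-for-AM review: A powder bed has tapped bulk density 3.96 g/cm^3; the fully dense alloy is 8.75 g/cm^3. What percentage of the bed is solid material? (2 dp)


Packing = (3.96/8.75)*100 = 45.26 %


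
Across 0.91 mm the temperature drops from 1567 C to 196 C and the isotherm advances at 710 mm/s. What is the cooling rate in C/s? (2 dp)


G = (1567-196)/0.91 = 1506.59340659 C/mm
CR = 1506.59340659 * 710 = 1069681.32 C/s


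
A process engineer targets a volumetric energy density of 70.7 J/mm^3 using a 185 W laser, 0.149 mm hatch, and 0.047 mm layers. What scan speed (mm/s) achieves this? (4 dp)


v = 185 / (70.7*0.149*0.047) = 373.6528 mm/s


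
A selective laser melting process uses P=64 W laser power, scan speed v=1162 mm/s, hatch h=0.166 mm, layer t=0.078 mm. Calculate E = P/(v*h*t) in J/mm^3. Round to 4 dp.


E = 64 / (1162*0.166*0.078) = 4.2537 J/mm^3


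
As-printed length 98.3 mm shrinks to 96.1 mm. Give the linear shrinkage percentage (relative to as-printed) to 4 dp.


Shrinkage = ((98.3-96.1)/98.3)*100 = 2.238 %


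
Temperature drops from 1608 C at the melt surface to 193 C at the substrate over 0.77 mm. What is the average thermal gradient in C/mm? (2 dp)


G = (1608-193)/0.77 = 1837.66 C/mm


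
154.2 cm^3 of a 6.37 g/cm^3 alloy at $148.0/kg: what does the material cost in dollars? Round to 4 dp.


Mass = 154.2*6.37/1000 = 0.982254 kg
Cost = 0.982254 * 148.0 = 145.3736 $


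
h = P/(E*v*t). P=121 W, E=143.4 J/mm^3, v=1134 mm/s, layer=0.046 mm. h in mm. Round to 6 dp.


h = 121 / (143.4*1134*0.046) = 0.016176 mm


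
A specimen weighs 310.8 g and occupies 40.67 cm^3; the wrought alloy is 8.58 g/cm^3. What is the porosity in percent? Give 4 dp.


rho_part = 310.8 / 40.67 = 7.64199656 g/cm^3
Porosity = (1 - 7.64199656/8.58)*100 = 10.9324 %


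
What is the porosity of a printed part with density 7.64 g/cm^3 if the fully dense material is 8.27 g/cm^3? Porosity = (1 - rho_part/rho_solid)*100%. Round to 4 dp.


Porosity = (1-7.64/8.27)*100 = 7.6179 %


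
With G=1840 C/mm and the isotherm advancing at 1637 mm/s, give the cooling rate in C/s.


CR = 1840 * 1637 = 3012080 C/s


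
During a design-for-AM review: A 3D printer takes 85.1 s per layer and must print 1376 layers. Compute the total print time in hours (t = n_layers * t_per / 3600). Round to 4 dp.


t = 1376 * 85.1 / 3600 = 32.5271 hrs


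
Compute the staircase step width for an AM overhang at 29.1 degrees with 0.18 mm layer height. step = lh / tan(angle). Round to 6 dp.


step = 0.18 / tan(29.1) = 0.323396 mm


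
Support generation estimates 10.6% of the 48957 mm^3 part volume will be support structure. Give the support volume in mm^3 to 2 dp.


V_support = 48957 * 0.106 = 5189.44 mm^3


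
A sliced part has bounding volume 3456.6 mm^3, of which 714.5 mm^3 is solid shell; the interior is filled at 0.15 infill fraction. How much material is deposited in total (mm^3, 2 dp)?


V_infill = (3456.6 - 714.5) * 0.15 = 411.32
V_total = 714.5 + 411.32 = 1125.82 mm^3


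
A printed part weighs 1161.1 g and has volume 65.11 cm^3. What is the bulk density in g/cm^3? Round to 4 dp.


rho = 1161.1 / 65.11 = 17.8329 g/cm^3


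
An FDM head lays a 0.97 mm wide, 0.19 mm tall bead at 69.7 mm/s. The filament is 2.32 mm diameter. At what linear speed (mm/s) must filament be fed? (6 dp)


Q = 0.97 * 0.19 * 69.7 = 12.84571 mm^3/s
A_fil = pi*(2.32/2)^2 = 4.22732707 mm^2
v_feed = 12.84571 / 4.22732707 = 3.038731 mm/s


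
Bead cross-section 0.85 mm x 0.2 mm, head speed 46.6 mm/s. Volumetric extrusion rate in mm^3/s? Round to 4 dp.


Rate = 0.85 * 0.2 * 46.6 = 7.922 mm^3/s


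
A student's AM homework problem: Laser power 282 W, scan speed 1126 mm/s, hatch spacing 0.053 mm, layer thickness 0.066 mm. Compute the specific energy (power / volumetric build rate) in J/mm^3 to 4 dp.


Build rate = 1126 * 0.053 * 0.066 = 3.938748 mm^3/s
SE = 282 / 3.938748 = 71.5964 J/mm^3


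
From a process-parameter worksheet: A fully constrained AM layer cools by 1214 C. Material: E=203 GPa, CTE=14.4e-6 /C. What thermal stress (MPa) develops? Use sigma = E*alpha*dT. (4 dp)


sigma = 203*1000 * 14.4e-6 * 1214 = 3548.7648 MPa


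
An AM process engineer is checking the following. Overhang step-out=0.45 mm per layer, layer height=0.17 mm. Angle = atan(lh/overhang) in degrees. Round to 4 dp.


angle = atan(0.17/0.45) = 20.6955 degrees


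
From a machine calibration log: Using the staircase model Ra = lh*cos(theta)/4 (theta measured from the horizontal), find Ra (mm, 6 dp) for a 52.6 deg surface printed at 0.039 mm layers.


Ra = 0.039 * cos(52.6) / 4 = 0.005922 mm


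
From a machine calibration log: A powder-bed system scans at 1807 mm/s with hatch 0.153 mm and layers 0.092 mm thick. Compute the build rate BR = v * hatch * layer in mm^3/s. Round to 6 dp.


Rate = 1807 * 0.153 * 0.092 = 25.435332 mm^3/s


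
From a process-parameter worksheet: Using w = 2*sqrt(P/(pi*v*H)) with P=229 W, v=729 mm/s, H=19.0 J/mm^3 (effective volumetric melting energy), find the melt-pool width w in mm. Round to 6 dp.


w = 2*sqrt(229/(pi*729*19.0)) = 0.145088 mm


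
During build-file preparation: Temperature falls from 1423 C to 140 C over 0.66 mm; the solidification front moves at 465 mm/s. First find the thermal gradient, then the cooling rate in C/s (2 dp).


G = (1423-140)/0.66 = 1943.93939394 C/mm
CR = 1943.93939394 * 465 = 903931.82 C/s


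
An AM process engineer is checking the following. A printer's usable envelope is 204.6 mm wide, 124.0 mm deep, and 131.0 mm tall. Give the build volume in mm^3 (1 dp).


V = 204.6 * 124.0 * 131.0 = 3323522.4 mm^3


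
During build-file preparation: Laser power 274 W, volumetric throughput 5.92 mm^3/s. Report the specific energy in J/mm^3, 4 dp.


SE = 274 / 5.92 = 46.2838 J/mm^3


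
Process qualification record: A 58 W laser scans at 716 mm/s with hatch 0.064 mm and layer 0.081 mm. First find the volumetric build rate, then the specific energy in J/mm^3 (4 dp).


Build rate = 716 * 0.064 * 0.081 = 3.711744 mm^3/s
SE = 58 / 3.711744 = 15.6261 J/mm^3


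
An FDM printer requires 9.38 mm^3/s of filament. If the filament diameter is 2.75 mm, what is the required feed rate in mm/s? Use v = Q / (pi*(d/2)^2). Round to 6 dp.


A = pi*(2.75/2)^2 = 5.939574
v = 9.38 / 5.939574 = 1.579238 mm/s


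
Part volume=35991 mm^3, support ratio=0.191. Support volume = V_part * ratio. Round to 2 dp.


V_support = 35991 * 0.191 = 6874.28 mm^3


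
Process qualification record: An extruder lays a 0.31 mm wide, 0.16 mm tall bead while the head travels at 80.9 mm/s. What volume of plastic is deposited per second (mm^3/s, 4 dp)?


Rate = 0.31 * 0.16 * 80.9 = 4.0126 mm^3/s


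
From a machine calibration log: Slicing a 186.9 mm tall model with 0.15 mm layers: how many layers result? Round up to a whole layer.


Layers = ceil(186.9/0.15) = 1246


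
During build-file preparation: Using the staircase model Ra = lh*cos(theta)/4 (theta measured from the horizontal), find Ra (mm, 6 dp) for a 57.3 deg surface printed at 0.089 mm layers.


Ra = 0.089 * cos(57.3) / 4 = 0.01202 mm


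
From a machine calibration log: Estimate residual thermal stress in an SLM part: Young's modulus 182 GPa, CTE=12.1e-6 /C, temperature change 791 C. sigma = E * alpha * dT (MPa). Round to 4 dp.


sigma = 182*1000 * 12.1e-6 * 791 = 1741.9402 MPa


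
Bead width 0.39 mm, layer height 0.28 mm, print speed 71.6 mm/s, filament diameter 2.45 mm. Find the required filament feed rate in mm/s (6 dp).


Q = 0.39 * 0.28 * 71.6 = 7.81872 mm^3/s
A_fil = pi*(2.45/2)^2 = 4.71435248 mm^2
v_feed = 7.81872 / 4.71435248 = 1.658493 mm/s


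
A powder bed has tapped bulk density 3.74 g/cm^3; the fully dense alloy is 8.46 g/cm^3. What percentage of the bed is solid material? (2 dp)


Packing = (3.74/8.46)*100 = 44.21 %


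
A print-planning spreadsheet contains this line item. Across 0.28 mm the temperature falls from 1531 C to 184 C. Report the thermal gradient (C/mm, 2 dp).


G = (1531-184)/0.28 = 4810.71 C/mm


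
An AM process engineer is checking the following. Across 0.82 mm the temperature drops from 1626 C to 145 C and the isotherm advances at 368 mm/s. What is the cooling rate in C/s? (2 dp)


G = (1626-145)/0.82 = 1806.09756098 C/mm
CR = 1806.09756098 * 368 = 664643.9 C/s


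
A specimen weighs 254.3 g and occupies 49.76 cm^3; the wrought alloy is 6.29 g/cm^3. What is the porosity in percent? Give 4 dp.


rho_part = 254.3 / 49.76 = 5.11053055 g/cm^3
Porosity = (1 - 5.11053055/6.29)*100 = 18.7515 %


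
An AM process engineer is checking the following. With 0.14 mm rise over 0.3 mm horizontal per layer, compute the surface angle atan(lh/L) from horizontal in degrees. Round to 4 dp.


angle = atan(0.14/0.3) = 25.0169 degrees


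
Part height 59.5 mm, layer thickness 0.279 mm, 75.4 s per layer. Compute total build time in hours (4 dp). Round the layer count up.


Layers = ceil(59.5/0.279) = 214
t = 214 * 75.4 / 3600 = 4.4821 hrs


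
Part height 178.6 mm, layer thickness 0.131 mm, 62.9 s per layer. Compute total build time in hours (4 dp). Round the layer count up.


Layers = ceil(178.6/0.131) = 1364
t = 1364 * 62.9 / 3600 = 23.8321 hrs


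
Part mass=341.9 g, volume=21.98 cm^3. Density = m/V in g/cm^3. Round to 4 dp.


rho = 341.9 / 21.98 = 15.5551 g/cm^3


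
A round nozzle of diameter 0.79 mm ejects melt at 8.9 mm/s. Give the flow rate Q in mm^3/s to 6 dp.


A = pi*(0.79/2)^2 = 0.49016699 mm^2
Q = 0.49016699 * 8.9 = 4.362486 mm^3/s


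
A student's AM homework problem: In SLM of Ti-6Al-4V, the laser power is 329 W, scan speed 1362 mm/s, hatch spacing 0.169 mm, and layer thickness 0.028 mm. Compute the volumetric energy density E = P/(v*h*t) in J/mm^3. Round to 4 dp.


E = 329 / (1362*0.169*0.028) = 51.0475 J/mm^3


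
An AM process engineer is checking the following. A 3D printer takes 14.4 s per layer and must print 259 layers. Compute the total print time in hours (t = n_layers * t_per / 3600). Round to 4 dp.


t = 259 * 14.4 / 3600 = 1.036 hrs


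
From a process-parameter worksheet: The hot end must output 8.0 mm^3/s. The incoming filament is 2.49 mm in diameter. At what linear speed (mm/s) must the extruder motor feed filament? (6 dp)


A = pi*(2.49/2)^2 = 4.869547
v = 8.0 / 4.869547 = 1.642863 mm/s


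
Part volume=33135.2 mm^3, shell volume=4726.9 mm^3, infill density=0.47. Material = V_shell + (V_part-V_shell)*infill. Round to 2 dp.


V_infill = (33135.2 - 4726.9) * 0.47 = 13351.9
V_total = 4726.9 + 13351.9 = 18078.8 mm^3


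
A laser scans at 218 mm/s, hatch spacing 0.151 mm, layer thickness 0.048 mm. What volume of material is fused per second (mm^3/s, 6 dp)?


Rate = 218 * 0.151 * 0.048 = 1.580064 mm^3/s


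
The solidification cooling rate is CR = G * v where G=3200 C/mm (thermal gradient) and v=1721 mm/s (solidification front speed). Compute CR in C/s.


CR = 3200 * 1721 = 5507200 C/s


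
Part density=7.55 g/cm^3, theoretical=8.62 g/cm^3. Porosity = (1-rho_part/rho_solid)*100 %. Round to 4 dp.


Porosity = (1-7.55/8.62)*100 = 12.413 %


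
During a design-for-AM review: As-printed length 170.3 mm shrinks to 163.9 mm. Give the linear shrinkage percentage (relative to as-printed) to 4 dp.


Shrinkage = ((170.3-163.9)/170.3)*100 = 3.7581 %


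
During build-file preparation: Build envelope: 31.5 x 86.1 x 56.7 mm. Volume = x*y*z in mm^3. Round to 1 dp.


V = 31.5 * 86.1 * 56.7 = 153778.9 mm^3


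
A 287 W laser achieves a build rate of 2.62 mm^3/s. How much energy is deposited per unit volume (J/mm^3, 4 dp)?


SE = 287 / 2.62 = 109.542 J/mm^3


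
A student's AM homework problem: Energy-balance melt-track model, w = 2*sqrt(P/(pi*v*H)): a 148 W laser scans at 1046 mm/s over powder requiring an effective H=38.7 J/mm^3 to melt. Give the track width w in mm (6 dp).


w = 2*sqrt(148/(pi*1046*38.7)) = 0.068228 mm


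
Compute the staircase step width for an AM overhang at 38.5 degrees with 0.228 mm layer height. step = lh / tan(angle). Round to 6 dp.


step = 0.228 / tan(38.5) = 0.286635 mm


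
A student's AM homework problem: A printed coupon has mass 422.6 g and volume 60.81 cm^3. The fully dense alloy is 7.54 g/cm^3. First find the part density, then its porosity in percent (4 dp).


rho_part = 422.6 / 60.81 = 6.94951488 g/cm^3
Porosity = (1 - 6.94951488/7.54)*100 = 7.8314 %


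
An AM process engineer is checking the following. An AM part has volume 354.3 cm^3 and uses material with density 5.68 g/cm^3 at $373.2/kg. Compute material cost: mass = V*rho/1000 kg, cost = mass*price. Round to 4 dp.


Mass = 354.3*5.68/1000 = 2.012424 kg
Cost = 2.012424 * 373.2 = 751.0366 $


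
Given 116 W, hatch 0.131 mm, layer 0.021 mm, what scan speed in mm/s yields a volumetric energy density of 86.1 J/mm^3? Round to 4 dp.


v = 116 / (86.1*0.131*0.021) = 489.7385 mm/s


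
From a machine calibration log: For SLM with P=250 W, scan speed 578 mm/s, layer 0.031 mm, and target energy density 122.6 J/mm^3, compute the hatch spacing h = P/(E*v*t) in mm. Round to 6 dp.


h = 250 / (122.6*578*0.031) = 0.113805 mm


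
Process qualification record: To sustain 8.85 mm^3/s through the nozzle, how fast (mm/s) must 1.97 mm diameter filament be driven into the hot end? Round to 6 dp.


A = pi*(1.97/2)^2 = 3.048052
v = 8.85 / 3.048052 = 2.903494 mm/s


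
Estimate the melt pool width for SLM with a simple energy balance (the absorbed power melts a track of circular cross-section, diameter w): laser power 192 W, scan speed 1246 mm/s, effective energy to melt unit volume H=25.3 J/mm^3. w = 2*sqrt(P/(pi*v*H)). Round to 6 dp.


w = 2*sqrt(192/(pi*1246*25.3)) = 0.088062 mm


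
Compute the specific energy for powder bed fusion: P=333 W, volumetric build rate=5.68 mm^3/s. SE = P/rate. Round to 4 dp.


SE = 333 / 5.68 = 58.6268 J/mm^3


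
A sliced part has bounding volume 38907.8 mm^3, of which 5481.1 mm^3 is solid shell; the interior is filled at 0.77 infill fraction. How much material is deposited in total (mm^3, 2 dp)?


V_infill = (38907.8 - 5481.1) * 0.77 = 25738.56
V_total = 5481.1 + 25738.56 = 31219.66 mm^3


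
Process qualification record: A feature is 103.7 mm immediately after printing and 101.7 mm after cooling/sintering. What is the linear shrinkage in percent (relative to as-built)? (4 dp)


Shrinkage = ((103.7-101.7)/103.7)*100 = 1.9286 %


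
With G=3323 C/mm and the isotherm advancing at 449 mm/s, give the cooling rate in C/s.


CR = 3323 * 449 = 1492027 C/s


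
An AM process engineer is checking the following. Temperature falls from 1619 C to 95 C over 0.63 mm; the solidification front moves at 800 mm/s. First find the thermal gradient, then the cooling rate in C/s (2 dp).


G = (1619-95)/0.63 = 2419.04761905 C/mm
CR = 2419.04761905 * 800 = 1935238.1 C/s


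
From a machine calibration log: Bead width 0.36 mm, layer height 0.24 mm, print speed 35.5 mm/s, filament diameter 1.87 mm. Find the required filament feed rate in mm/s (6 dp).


Q = 0.36 * 0.24 * 35.5 = 3.0672 mm^3/s
A_fil = pi*(1.87/2)^2 = 2.74645884 mm^2
v_feed = 3.0672 / 2.74645884 = 1.116784 mm/s


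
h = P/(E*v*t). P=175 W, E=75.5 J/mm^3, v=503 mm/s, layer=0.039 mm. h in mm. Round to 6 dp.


h = 175 / (75.5*503*0.039) = 0.118157 mm
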